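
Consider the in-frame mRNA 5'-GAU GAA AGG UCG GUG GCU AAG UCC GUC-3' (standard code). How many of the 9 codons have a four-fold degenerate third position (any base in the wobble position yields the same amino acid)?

5

Codon 1 GAU (Asp): third position 2-fold.
Codon 2 GAA (Glu): third position 2-fold.
Codon 3 AGG (Arg): third position 2-fold.
Codon 4 UCG (Ser): third position 4-fold.
Codon 5 GUG (Val): third position 4-fold.
Codon 6 GCU (Ala): third position 4-fold.
Codon 7 AAG (Lys): third position 2-fold.
Codon 8 UCC (Ser): third position 4-fold.
Codon 9 GUC (Val): third position 4-fold.
Four-fold degenerate third positions: 5.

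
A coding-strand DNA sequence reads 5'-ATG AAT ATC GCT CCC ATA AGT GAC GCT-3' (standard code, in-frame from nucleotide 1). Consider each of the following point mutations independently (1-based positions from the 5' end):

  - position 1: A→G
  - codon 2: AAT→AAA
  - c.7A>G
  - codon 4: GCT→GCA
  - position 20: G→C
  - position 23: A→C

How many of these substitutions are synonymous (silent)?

Codon 1: ATG (Met) → GTG (Val) — missense.
Codon 2: AAT (Asn) → AAA (Lys) — missense.
Codon 3: ATC (Ile) → GTC (Val) — missense.
Codon 4: GCT (Ala) → GCA (Ala) — synonymous.
Codon 7: AGT (Ser) → ACT (Thr) — missense.
Codon 8: GAC (Asp) → GCC (Ala) — missense.
Synonymous: 1 of 6.

1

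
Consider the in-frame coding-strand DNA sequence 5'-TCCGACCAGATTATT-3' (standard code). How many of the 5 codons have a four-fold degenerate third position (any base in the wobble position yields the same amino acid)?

Codon 1 TCC (Ser): third position 4-fold.
Codon 2 GAC (Asp): third position 2-fold.
Codon 3 CAG (Gln): third position 2-fold.
Codon 4 ATT (Ile): third position 3-fold.
Codon 5 ATT (Ile): third position 3-fold.
Four-fold degenerate third positions: 1.

1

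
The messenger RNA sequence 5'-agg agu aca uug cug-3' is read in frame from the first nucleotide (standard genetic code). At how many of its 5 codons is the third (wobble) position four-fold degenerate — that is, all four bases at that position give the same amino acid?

Codon 1 AGG (Arg): third position 2-fold.
Codon 2 AGU (Ser): third position 2-fold.
Codon 3 ACA (Thr): third position 4-fold.
Codon 4 UUG (Leu): third position 2-fold.
Codon 5 CUG (Leu): third position 4-fold.
Four-fold degenerate third positions: 2.

2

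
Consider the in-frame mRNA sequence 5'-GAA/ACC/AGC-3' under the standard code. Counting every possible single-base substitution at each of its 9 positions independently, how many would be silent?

5

Codon 1 (GAA, Glu): 1 synonymous substitution.
Codon 2 (ACC, Thr): 3 synonymous substitutions.
Codon 3 (AGC, Ser): 1 synonymous substitution.
Total: 1 + 3 + 1 = 5.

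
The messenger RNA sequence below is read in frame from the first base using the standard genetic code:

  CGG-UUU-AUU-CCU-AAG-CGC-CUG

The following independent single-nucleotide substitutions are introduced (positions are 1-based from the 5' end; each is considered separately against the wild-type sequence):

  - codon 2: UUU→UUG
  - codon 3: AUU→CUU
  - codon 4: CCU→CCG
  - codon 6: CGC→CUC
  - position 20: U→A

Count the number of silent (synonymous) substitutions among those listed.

1

Codon 2: UUU (Phe) → UUG (Leu) — missense.
Codon 3: AUU (Ile) → CUU (Leu) — missense.
Codon 4: CCU (Pro) → CCG (Pro) — synonymous.
Codon 6: CGC (Arg) → CUC (Leu) — missense.
Codon 7: CUG (Leu) → CAG (Gln) — missense.
Synonymous: 1 of 5.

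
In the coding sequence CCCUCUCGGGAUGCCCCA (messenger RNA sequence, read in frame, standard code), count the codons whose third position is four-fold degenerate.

5

Codon 1 CCC (Pro): third position 4-fold.
Codon 2 UCU (Ser): third position 4-fold.
Codon 3 CGG (Arg): third position 4-fold.
Codon 4 GAU (Asp): third position 2-fold.
Codon 5 GCC (Ala): third position 4-fold.
Codon 6 CCA (Pro): third position 4-fold.
Four-fold degenerate third positions: 5.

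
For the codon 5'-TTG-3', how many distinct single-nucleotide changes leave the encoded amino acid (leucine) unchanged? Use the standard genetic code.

Position 1: CTG → 1 synonymous.
Position 2: none → 0 synonymous.
Position 3: TTA → 1 synonymous.
Total: 1 + 0 + 1 = 2.

2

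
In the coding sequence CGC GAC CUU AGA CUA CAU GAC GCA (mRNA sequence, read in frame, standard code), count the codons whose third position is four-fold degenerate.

Codon 1 CGC (Arg): third position 4-fold.
Codon 2 GAC (Asp): third position 2-fold.
Codon 3 CUU (Leu): third position 4-fold.
Codon 4 AGA (Arg): third position 2-fold.
Codon 5 CUA (Leu): third position 4-fold.
Codon 6 CAU (His): third position 2-fold.
Codon 7 GAC (Asp): third position 2-fold.
Codon 8 GCA (Ala): third position 4-fold.
Four-fold degenerate third positions: 4.

4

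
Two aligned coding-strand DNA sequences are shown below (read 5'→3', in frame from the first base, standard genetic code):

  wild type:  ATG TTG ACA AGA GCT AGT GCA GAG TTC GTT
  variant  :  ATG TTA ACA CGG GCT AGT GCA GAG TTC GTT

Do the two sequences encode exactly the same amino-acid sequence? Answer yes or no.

yes

Codon 1: ATG Met / ATG Met — identical.
Codon 2: TTG Leu / TTA Leu — synonymous.
Codon 3: ACA Thr / ACA Thr — identical.
Codon 4: AGA Arg / CGG Arg — synonymous.
Codon 5: GCT Ala / GCT Ala — identical.
Codon 6: AGT Ser / AGT Ser — identical.
Codon 7: GCA Ala / GCA Ala — identical.
Codon 8: GAG Glu / GAG Glu — identical.
Codon 9: TTC Phe / TTC Phe — identical.
Codon 10: GTT Val / GTT Val — identical.
Nonsynonymous differences: 0 → same protein.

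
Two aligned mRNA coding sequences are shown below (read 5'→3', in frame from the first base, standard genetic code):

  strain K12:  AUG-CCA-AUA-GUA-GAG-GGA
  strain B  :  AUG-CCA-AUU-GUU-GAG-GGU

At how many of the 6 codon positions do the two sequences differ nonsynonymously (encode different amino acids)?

Codon 1: AUG Met / AUG Met — identical.
Codon 2: CCA Pro / CCA Pro — identical.
Codon 3: AUA Ile / AUU Ile — synonymous.
Codon 4: GUA Val / GUU Val — synonymous.
Codon 5: GAG Glu / GAG Glu — identical.
Codon 6: GGA Gly / GGU Gly — synonymous.
Nonsynonymous differences: 0.

0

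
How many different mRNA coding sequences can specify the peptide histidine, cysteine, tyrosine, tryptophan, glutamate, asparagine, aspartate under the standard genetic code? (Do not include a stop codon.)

His: 2 codons.
Cys: 2 codons.
Tyr: 2 codons.
Trp: 1 codon.
Glu: 2 codons.
Asn: 2 codons.
Asp: 2 codons.
2 × 2 × 2 × 1 × 2 × 2 × 2 = 64.

64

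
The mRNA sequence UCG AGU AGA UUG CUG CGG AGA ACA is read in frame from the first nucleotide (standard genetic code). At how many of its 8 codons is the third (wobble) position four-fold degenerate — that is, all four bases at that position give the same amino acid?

Codon 1 UCG (Ser): third position 4-fold.
Codon 2 AGU (Ser): third position 2-fold.
Codon 3 AGA (Arg): third position 2-fold.
Codon 4 UUG (Leu): third position 2-fold.
Codon 5 CUG (Leu): third position 4-fold.
Codon 6 CGG (Arg): third position 4-fold.
Codon 7 AGA (Arg): third position 2-fold.
Codon 8 ACA (Thr): third position 4-fold.
Four-fold degenerate third positions: 4.

4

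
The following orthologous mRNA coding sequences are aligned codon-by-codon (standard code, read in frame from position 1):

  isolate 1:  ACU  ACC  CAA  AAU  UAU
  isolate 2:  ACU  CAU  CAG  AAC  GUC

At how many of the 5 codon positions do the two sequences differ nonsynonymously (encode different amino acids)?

2

Codon 1: ACU Thr / ACU Thr — identical.
Codon 2: ACC Thr / CAU His — nonsynonymous.
Codon 3: CAA Gln / CAG Gln — synonymous.
Codon 4: AAU Asn / AAC Asn — synonymous.
Codon 5: UAU Tyr / GUC Val — nonsynonymous.
Nonsynonymous differences: 2.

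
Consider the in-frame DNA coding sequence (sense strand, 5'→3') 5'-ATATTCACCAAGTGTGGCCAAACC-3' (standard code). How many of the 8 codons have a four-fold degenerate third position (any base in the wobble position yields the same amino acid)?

3

Codon 1 ATA (Ile): third position 3-fold.
Codon 2 TTC (Phe): third position 2-fold.
Codon 3 ACC (Thr): third position 4-fold.
Codon 4 AAG (Lys): third position 2-fold.
Codon 5 TGT (Cys): third position 2-fold.
Codon 6 GGC (Gly): third position 4-fold.
Codon 7 CAA (Gln): third position 2-fold.
Codon 8 ACC (Thr): third position 4-fold.
Four-fold degenerate third positions: 3.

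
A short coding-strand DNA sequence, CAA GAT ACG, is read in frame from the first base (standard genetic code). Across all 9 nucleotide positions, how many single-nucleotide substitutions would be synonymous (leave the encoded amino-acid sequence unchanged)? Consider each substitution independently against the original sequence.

Codon 1 (CAA, Gln): 1 synonymous substitution.
Codon 2 (GAT, Asp): 1 synonymous substitution.
Codon 3 (ACG, Thr): 3 synonymous substitutions.
Total: 1 + 1 + 3 = 5.

5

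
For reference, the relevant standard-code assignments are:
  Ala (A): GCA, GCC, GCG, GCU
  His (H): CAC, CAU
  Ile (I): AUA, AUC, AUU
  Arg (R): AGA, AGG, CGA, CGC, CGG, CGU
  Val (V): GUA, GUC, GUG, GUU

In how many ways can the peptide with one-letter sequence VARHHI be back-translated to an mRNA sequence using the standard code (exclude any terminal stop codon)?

Val: 4 codons.
Ala: 4 codons.
Arg: 6 codons.
His: 2 codons.
His: 2 codons.
Ile: 3 codons.
4 × 4 × 6 × 2 × 2 × 3 = 1152.

1152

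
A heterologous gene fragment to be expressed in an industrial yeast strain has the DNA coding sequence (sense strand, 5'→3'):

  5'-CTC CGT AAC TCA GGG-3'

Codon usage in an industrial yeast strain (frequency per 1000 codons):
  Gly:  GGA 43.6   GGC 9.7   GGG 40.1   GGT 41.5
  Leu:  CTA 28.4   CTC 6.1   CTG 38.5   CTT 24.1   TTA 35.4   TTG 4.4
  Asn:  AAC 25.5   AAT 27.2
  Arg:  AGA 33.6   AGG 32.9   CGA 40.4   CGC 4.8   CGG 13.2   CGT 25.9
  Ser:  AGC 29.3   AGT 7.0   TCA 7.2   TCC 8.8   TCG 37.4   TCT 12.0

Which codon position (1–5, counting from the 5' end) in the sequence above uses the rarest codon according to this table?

1

Codon 1 CTC (Leu): 6.1 per 1000.
Codon 2 CGT (Arg): 25.9 per 1000.
Codon 3 AAC (Asn): 25.5 per 1000.
Codon 4 TCA (Ser): 7.2 per 1000.
Codon 5 GGG (Gly): 40.1 per 1000.
Lowest frequency is 6.1 at codon 1.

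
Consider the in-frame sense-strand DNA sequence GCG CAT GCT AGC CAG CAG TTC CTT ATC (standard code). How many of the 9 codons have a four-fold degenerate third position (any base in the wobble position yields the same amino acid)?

3

Codon 1 GCG (Ala): third position 4-fold.
Codon 2 CAT (His): third position 2-fold.
Codon 3 GCT (Ala): third position 4-fold.
Codon 4 AGC (Ser): third position 2-fold.
Codon 5 CAG (Gln): third position 2-fold.
Codon 6 CAG (Gln): third position 2-fold.
Codon 7 TTC (Phe): third position 2-fold.
Codon 8 CTT (Leu): third position 4-fold.
Codon 9 ATC (Ile): third position 3-fold.
Four-fold degenerate third positions: 3.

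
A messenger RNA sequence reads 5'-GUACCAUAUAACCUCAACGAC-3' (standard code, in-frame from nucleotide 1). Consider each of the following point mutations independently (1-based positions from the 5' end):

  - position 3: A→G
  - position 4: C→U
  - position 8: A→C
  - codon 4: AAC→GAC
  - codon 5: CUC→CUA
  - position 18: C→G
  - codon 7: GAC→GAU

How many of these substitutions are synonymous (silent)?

Codon 1: GUA (Val) → GUG (Val) — synonymous.
Codon 2: CCA (Pro) → UCA (Ser) — missense.
Codon 3: UAU (Tyr) → UCU (Ser) — missense.
Codon 4: AAC (Asn) → GAC (Asp) — missense.
Codon 5: CUC (Leu) → CUA (Leu) — synonymous.
Codon 6: AAC (Asn) → AAG (Lys) — missense.
Codon 7: GAC (Asp) → GAU (Asp) — synonymous.
Synonymous: 3 of 7.

3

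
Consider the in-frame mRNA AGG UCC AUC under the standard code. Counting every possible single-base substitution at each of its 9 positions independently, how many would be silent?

Codon 1 (AGG, Arg): 2 synonymous substitutions.
Codon 2 (UCC, Ser): 3 synonymous substitutions.
Codon 3 (AUC, Ile): 2 synonymous substitutions.
Total: 2 + 3 + 2 = 7.

7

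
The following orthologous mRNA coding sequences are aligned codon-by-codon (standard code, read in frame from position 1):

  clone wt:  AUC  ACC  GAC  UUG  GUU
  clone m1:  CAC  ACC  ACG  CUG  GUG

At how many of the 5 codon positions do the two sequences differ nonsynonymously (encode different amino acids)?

2

Codon 1: AUC Ile / CAC His — nonsynonymous.
Codon 2: ACC Thr / ACC Thr — identical.
Codon 3: GAC Asp / ACG Thr — nonsynonymous.
Codon 4: UUG Leu / CUG Leu — synonymous.
Codon 5: GUU Val / GUG Val — synonymous.
Nonsynonymous differences: 2.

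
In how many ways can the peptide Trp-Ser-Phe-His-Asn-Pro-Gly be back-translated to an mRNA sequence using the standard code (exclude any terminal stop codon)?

768

Trp: 1 codon.
Ser: 6 codons.
Phe: 2 codons.
His: 2 codons.
Asn: 2 codons.
Pro: 4 codons.
Gly: 4 codons.
1 × 6 × 2 × 2 × 2 × 4 × 4 = 768.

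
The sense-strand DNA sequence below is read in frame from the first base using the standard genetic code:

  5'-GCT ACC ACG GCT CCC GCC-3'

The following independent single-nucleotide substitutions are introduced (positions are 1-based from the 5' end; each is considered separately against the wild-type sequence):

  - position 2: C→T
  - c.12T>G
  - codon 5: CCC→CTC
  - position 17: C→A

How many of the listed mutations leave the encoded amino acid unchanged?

Codon 1: GCT (Ala) → GTT (Val) — missense.
Codon 4: GCT (Ala) → GCG (Ala) — synonymous.
Codon 5: CCC (Pro) → CTC (Leu) — missense.
Codon 6: GCC (Ala) → GAC (Asp) — missense.
Synonymous: 1 of 4.

1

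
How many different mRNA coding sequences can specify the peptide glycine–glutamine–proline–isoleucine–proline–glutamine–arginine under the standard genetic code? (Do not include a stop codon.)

4608

Gly: 4 codons.
Gln: 2 codons.
Pro: 4 codons.
Ile: 3 codons.
Pro: 4 codons.
Gln: 2 codons.
Arg: 6 codons.
4 × 2 × 4 × 3 × 4 × 2 × 6 = 4608.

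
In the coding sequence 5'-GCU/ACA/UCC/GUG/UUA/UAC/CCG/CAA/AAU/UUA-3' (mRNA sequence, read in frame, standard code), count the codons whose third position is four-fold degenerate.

Codon 1 GCU (Ala): third position 4-fold.
Codon 2 ACA (Thr): third position 4-fold.
Codon 3 UCC (Ser): third position 4-fold.
Codon 4 GUG (Val): third position 4-fold.
Codon 5 UUA (Leu): third position 2-fold.
Codon 6 UAC (Tyr): third position 2-fold.
Codon 7 CCG (Pro): third position 4-fold.
Codon 8 CAA (Gln): third position 2-fold.
Codon 9 AAU (Asn): third position 2-fold.
Codon 10 UUA (Leu): third position 2-fold.
Four-fold degenerate third positions: 5.

5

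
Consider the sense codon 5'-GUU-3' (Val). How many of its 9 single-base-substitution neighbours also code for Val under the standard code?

3

Position 1: none → 0 synonymous.
Position 2: none → 0 synonymous.
Position 3: GUC, GUA, GUG → 3 synonymous.
Total: 0 + 0 + 3 = 3.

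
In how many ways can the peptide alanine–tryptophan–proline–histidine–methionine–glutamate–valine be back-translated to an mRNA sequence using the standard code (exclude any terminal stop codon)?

256

Ala: 4 codons.
Trp: 1 codon.
Pro: 4 codons.
His: 2 codons.
Met: 1 codon.
Glu: 2 codons.
Val: 4 codons.
4 × 1 × 4 × 2 × 1 × 2 × 4 = 256.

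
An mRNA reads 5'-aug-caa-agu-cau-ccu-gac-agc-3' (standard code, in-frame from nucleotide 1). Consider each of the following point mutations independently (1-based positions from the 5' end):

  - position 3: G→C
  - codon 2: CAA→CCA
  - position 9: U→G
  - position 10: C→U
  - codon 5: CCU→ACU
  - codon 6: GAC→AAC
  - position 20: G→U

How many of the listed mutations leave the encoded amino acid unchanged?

Codon 1: AUG (Met) → AUC (Ile) — missense.
Codon 2: CAA (Gln) → CCA (Pro) — missense.
Codon 3: AGU (Ser) → AGG (Arg) — missense.
Codon 4: CAU (His) → UAU (Tyr) — missense.
Codon 5: CCU (Pro) → ACU (Thr) — missense.
Codon 6: GAC (Asp) → AAC (Asn) — missense.
Codon 7: AGC (Ser) → AUC (Ile) — missense.
Synonymous: 0 of 7.

0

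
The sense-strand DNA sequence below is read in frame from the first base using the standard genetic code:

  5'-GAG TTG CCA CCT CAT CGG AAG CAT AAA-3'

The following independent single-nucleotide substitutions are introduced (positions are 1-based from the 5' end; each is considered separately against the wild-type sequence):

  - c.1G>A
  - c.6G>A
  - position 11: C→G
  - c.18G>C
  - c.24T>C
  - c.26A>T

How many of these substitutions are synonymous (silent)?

3

Codon 1: GAG (Glu) → AAG (Lys) — missense.
Codon 2: TTG (Leu) → TTA (Leu) — synonymous.
Codon 4: CCT (Pro) → CGT (Arg) — missense.
Codon 6: CGG (Arg) → CGC (Arg) — synonymous.
Codon 8: CAT (His) → CAC (His) — synonymous.
Codon 9: AAA (Lys) → ATA (Ile) — missense.
Synonymous: 3 of 6.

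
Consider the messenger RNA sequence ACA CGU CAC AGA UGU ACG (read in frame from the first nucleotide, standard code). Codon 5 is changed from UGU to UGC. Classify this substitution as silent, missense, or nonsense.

silent

Position 15 falls in codon 5: UGU → Cys.
After the substitution the codon is UGC → Cys.
Both encode Cys, so the change is synonymous.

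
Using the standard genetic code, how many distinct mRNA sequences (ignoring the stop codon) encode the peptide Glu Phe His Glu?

16

Glu: 2 codons.
Phe: 2 codons.
His: 2 codons.
Glu: 2 codons.
2 × 2 × 2 × 2 = 16.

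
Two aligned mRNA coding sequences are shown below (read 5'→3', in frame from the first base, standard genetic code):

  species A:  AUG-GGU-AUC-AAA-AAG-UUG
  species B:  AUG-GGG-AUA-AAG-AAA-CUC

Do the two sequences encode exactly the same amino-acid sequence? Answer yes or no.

yes

Codon 1: AUG Met / AUG Met — identical.
Codon 2: GGU Gly / GGG Gly — synonymous.
Codon 3: AUC Ile / AUA Ile — synonymous.
Codon 4: AAA Lys / AAG Lys — synonymous.
Codon 5: AAG Lys / AAA Lys — synonymous.
Codon 6: UUG Leu / CUC Leu — synonymous.
Nonsynonymous differences: 0 → same protein.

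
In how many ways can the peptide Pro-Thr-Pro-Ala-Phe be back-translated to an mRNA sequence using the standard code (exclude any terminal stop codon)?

512

Pro: 4 codons.
Thr: 4 codons.
Pro: 4 codons.
Ala: 4 codons.
Phe: 2 codons.
4 × 4 × 4 × 4 × 2 = 512.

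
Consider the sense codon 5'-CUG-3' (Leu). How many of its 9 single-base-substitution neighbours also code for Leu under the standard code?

Position 1: UUG → 1 synonymous.
Position 2: none → 0 synonymous.
Position 3: CUU, CUC, CUA → 3 synonymous.
Total: 1 + 0 + 3 = 4.

4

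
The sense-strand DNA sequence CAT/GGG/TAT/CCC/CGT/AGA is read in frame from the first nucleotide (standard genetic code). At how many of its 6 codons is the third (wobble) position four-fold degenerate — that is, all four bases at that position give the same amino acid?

Codon 1 CAT (His): third position 2-fold.
Codon 2 GGG (Gly): third position 4-fold.
Codon 3 TAT (Tyr): third position 2-fold.
Codon 4 CCC (Pro): third position 4-fold.
Codon 5 CGT (Arg): third position 4-fold.
Codon 6 AGA (Arg): third position 2-fold.
Four-fold degenerate third positions: 3.

3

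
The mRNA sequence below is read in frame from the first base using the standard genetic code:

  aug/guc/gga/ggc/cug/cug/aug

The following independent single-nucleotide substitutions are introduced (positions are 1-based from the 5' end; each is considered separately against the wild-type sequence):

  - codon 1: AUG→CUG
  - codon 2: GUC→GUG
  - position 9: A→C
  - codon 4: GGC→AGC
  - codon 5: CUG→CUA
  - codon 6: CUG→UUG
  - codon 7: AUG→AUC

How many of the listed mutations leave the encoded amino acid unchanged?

Codon 1: AUG (Met) → CUG (Leu) — missense.
Codon 2: GUC (Val) → GUG (Val) — synonymous.
Codon 3: GGA (Gly) → GGC (Gly) — synonymous.
Codon 4: GGC (Gly) → AGC (Ser) — missense.
Codon 5: CUG (Leu) → CUA (Leu) — synonymous.
Codon 6: CUG (Leu) → UUG (Leu) — synonymous.
Codon 7: AUG (Met) → AUC (Ile) — missense.
Synonymous: 4 of 7.

4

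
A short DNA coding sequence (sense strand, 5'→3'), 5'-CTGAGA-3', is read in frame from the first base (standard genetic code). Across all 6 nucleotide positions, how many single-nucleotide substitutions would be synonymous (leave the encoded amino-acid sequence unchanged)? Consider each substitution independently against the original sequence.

6

Codon 1 (CTG, Leu): 4 synonymous substitutions.
Codon 2 (AGA, Arg): 2 synonymous substitutions.
Total: 4 + 2 = 6.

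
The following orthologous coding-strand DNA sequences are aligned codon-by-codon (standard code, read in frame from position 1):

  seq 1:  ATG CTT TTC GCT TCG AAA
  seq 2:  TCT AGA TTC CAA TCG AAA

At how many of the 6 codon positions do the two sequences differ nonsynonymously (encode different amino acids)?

Codon 1: ATG Met / TCT Ser — nonsynonymous.
Codon 2: CTT Leu / AGA Arg — nonsynonymous.
Codon 3: TTC Phe / TTC Phe — identical.
Codon 4: GCT Ala / CAA Gln — nonsynonymous.
Codon 5: TCG Ser / TCG Ser — identical.
Codon 6: AAA Lys / AAA Lys — identical.
Nonsynonymous differences: 3.

3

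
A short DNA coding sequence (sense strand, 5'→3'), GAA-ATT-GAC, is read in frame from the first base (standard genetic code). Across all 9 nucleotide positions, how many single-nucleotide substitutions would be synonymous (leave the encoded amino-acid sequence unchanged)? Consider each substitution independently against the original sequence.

Codon 1 (GAA, Glu): 1 synonymous substitution.
Codon 2 (ATT, Ile): 2 synonymous substitutions.
Codon 3 (GAC, Asp): 1 synonymous substitution.
Total: 1 + 2 + 1 = 4.

4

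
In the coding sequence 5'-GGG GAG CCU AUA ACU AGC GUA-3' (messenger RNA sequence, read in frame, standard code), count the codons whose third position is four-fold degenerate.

4

Codon 1 GGG (Gly): third position 4-fold.
Codon 2 GAG (Glu): third position 2-fold.
Codon 3 CCU (Pro): third position 4-fold.
Codon 4 AUA (Ile): third position 3-fold.
Codon 5 ACU (Thr): third position 4-fold.
Codon 6 AGC (Ser): third position 2-fold.
Codon 7 GUA (Val): third position 4-fold.
Four-fold degenerate third positions: 4.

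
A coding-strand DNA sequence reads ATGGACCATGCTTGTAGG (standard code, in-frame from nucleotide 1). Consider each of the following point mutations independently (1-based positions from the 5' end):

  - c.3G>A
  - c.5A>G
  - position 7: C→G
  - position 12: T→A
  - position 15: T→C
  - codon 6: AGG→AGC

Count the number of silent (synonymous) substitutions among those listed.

2

Codon 1: ATG (Met) → ATA (Ile) — missense.
Codon 2: GAC (Asp) → GGC (Gly) — missense.
Codon 3: CAT (His) → GAT (Asp) — missense.
Codon 4: GCT (Ala) → GCA (Ala) — synonymous.
Codon 5: TGT (Cys) → TGC (Cys) — synonymous.
Codon 6: AGG (Arg) → AGC (Ser) — missense.
Synonymous: 2 of 6.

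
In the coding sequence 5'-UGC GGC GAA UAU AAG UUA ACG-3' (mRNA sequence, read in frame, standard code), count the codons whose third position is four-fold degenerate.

Codon 1 UGC (Cys): third position 2-fold.
Codon 2 GGC (Gly): third position 4-fold.
Codon 3 GAA (Glu): third position 2-fold.
Codon 4 UAU (Tyr): third position 2-fold.
Codon 5 AAG (Lys): third position 2-fold.
Codon 6 UUA (Leu): third position 2-fold.
Codon 7 ACG (Thr): third position 4-fold.
Four-fold degenerate third positions: 2.

2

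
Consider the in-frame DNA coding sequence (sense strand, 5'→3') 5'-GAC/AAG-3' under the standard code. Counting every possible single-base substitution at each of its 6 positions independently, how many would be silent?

2

Codon 1 (GAC, Asp): 1 synonymous substitution.
Codon 2 (AAG, Lys): 1 synonymous substitution.
Total: 1 + 1 = 2.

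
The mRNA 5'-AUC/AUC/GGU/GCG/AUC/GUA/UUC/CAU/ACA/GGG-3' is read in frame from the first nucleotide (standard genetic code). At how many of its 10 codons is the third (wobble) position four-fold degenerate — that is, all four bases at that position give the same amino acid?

Codon 1 AUC (Ile): third position 3-fold.
Codon 2 AUC (Ile): third position 3-fold.
Codon 3 GGU (Gly): third position 4-fold.
Codon 4 GCG (Ala): third position 4-fold.
Codon 5 AUC (Ile): third position 3-fold.
Codon 6 GUA (Val): third position 4-fold.
Codon 7 UUC (Phe): third position 2-fold.
Codon 8 CAU (His): third position 2-fold.
Codon 9 ACA (Thr): third position 4-fold.
Codon 10 GGG (Gly): third position 4-fold.
Four-fold degenerate third positions: 5.

5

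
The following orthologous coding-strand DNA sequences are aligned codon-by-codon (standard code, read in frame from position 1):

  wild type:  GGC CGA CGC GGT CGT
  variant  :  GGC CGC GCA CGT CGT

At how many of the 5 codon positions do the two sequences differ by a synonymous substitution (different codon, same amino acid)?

Codon 1: GGC Gly / GGC Gly — identical.
Codon 2: CGA Arg / CGC Arg — synonymous.
Codon 3: CGC Arg / GCA Ala — nonsynonymous.
Codon 4: GGT Gly / CGT Arg — nonsynonymous.
Codon 5: CGT Arg / CGT Arg — identical.
Synonymous differences: 1.

1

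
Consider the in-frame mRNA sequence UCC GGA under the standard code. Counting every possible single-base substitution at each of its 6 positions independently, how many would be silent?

Codon 1 (UCC, Ser): 3 synonymous substitutions.
Codon 2 (GGA, Gly): 3 synonymous substitutions.
Total: 3 + 3 = 6.

6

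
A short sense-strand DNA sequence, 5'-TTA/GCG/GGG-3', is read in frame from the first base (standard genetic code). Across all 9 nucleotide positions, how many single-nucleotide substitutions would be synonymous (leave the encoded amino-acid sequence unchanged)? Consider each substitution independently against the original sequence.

Codon 1 (TTA, Leu): 2 synonymous substitutions.
Codon 2 (GCG, Ala): 3 synonymous substitutions.
Codon 3 (GGG, Gly): 3 synonymous substitutions.
Total: 2 + 3 + 3 = 8.

8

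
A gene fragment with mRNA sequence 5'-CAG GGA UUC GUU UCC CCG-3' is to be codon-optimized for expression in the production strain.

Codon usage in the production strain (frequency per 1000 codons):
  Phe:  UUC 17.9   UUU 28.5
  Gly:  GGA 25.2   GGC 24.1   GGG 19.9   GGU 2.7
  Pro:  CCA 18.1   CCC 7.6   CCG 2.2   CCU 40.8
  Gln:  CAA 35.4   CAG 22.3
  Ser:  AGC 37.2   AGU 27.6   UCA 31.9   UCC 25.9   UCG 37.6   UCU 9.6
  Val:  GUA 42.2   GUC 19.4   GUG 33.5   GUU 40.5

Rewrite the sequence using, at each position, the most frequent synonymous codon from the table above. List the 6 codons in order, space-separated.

Codon 1 (Gln): best is CAA at 35.4.
Codon 2 (Gly): best is GGA at 25.2.
Codon 3 (Phe): best is UUU at 28.5.
Codon 4 (Val): best is GUA at 42.2.
Codon 5 (Ser): best is UCG at 37.6.
Codon 6 (Pro): best is CCU at 40.8.

CAA GGA UUU GUA UCG CCU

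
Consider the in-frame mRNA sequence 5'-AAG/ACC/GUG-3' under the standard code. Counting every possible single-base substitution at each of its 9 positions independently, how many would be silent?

7

Codon 1 (AAG, Lys): 1 synonymous substitution.
Codon 2 (ACC, Thr): 3 synonymous substitutions.
Codon 3 (GUG, Val): 3 synonymous substitutions.
Total: 1 + 3 + 3 = 7.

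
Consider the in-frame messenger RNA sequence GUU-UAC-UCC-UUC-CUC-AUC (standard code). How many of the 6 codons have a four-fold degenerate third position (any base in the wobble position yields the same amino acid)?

Codon 1 GUU (Val): third position 4-fold.
Codon 2 UAC (Tyr): third position 2-fold.
Codon 3 UCC (Ser): third position 4-fold.
Codon 4 UUC (Phe): third position 2-fold.
Codon 5 CUC (Leu): third position 4-fold.
Codon 6 AUC (Ile): third position 3-fold.
Four-fold degenerate third positions: 3.

3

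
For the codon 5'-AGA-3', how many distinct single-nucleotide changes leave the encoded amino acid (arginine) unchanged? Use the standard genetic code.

Position 1: CGA → 1 synonymous.
Position 2: none → 0 synonymous.
Position 3: AGG → 1 synonymous.
Total: 1 + 0 + 1 = 2.

2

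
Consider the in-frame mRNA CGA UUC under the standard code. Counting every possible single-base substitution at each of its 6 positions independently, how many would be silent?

5

Codon 1 (CGA, Arg): 4 synonymous substitutions.
Codon 2 (UUC, Phe): 1 synonymous substitution.
Total: 4 + 1 = 5.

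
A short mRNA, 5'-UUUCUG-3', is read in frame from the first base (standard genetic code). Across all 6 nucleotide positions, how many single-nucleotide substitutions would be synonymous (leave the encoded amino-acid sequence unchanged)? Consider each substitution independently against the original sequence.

Codon 1 (UUU, Phe): 1 synonymous substitution.
Codon 2 (CUG, Leu): 4 synonymous substitutions.
Total: 1 + 4 = 5.

5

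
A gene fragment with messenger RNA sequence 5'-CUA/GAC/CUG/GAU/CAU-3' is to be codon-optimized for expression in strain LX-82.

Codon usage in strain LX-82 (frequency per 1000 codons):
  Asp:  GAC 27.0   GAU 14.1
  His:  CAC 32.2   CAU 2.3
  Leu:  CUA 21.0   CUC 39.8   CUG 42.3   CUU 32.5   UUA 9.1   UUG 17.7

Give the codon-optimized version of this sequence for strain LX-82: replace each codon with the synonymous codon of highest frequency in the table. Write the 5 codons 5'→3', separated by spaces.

CUG GAC CUG GAC CAC

Codon 1 (Leu): best is CUG at 42.3.
Codon 2 (Asp): best is GAC at 27.0.
Codon 3 (Leu): best is CUG at 42.3.
Codon 4 (Asp): best is GAC at 27.0.
Codon 5 (His): best is CAC at 32.2.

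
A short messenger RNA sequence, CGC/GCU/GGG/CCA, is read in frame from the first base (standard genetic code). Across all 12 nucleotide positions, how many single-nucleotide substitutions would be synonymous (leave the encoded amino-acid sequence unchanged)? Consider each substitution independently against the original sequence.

Codon 1 (CGC, Arg): 3 synonymous substitutions.
Codon 2 (GCU, Ala): 3 synonymous substitutions.
Codon 3 (GGG, Gly): 3 synonymous substitutions.
Codon 4 (CCA, Pro): 3 synonymous substitutions.
Total: 3 + 3 + 3 + 3 = 12.

12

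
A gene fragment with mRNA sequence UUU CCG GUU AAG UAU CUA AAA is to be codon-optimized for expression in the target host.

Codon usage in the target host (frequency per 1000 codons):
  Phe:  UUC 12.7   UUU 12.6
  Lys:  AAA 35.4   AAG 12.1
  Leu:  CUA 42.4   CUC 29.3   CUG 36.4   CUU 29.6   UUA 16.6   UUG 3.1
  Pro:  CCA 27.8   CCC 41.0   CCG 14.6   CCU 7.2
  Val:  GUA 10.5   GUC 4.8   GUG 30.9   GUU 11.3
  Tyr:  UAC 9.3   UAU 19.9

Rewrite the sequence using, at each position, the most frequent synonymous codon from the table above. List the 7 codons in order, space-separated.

UUC CCC GUG AAA UAU CUA AAA

Codon 1 (Phe): best is UUC at 12.7.
Codon 2 (Pro): best is CCC at 41.0.
Codon 3 (Val): best is GUG at 30.9.
Codon 4 (Lys): best is AAA at 35.4.
Codon 5 (Tyr): best is UAU at 19.9.
Codon 6 (Leu): best is CUA at 42.4.
Codon 7 (Lys): best is AAA at 35.4.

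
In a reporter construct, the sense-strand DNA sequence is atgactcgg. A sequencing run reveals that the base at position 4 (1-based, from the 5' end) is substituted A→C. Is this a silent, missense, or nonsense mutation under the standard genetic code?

missense

Position 4 falls in codon 2: ACT → Thr.
After the substitution the codon is CCT → Pro.
Thr ≠ Pro, so this is a missense mutation.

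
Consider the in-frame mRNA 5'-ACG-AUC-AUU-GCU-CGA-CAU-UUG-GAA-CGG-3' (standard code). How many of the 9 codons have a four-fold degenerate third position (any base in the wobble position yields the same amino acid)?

4

Codon 1 ACG (Thr): third position 4-fold.
Codon 2 AUC (Ile): third position 3-fold.
Codon 3 AUU (Ile): third position 3-fold.
Codon 4 GCU (Ala): third position 4-fold.
Codon 5 CGA (Arg): third position 4-fold.
Codon 6 CAU (His): third position 2-fold.
Codon 7 UUG (Leu): third position 2-fold.
Codon 8 GAA (Glu): third position 2-fold.
Codon 9 CGG (Arg): third position 4-fold.
Four-fold degenerate third positions: 4.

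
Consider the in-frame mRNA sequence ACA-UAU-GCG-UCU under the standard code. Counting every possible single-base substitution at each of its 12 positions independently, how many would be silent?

10

Codon 1 (ACA, Thr): 3 synonymous substitutions.
Codon 2 (UAU, Tyr): 1 synonymous substitution.
Codon 3 (GCG, Ala): 3 synonymous substitutions.
Codon 4 (UCU, Ser): 3 synonymous substitutions.
Total: 3 + 1 + 3 + 3 = 10.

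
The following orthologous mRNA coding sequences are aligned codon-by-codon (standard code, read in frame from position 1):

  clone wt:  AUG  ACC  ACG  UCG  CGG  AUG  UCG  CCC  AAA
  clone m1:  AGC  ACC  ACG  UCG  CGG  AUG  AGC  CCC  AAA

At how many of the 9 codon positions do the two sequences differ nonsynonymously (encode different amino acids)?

Codon 1: AUG Met / AGC Ser — nonsynonymous.
Codon 2: ACC Thr / ACC Thr — identical.
Codon 3: ACG Thr / ACG Thr — identical.
Codon 4: UCG Ser / UCG Ser — identical.
Codon 5: CGG Arg / CGG Arg — identical.
Codon 6: AUG Met / AUG Met — identical.
Codon 7: UCG Ser / AGC Ser — synonymous.
Codon 8: CCC Pro / CCC Pro — identical.
Codon 9: AAA Lys / AAA Lys — identical.
Nonsynonymous differences: 1.

1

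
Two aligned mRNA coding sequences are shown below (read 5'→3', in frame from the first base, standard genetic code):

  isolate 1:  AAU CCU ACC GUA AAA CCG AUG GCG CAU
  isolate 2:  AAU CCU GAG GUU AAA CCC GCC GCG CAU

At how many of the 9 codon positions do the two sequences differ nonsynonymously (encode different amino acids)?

2

Codon 1: AAU Asn / AAU Asn — identical.
Codon 2: CCU Pro / CCU Pro — identical.
Codon 3: ACC Thr / GAG Glu — nonsynonymous.
Codon 4: GUA Val / GUU Val — synonymous.
Codon 5: AAA Lys / AAA Lys — identical.
Codon 6: CCG Pro / CCC Pro — synonymous.
Codon 7: AUG Met / GCC Ala — nonsynonymous.
Codon 8: GCG Ala / GCG Ala — identical.
Codon 9: CAU His / CAU His — identical.
Nonsynonymous differences: 2.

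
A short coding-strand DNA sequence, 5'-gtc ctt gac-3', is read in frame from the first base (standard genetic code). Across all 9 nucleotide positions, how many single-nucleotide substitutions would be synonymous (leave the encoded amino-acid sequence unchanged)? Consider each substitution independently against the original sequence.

7

Codon 1 (GTC, Val): 3 synonymous substitutions.
Codon 2 (CTT, Leu): 3 synonymous substitutions.
Codon 3 (GAC, Asp): 1 synonymous substitution.
Total: 3 + 3 + 1 = 7.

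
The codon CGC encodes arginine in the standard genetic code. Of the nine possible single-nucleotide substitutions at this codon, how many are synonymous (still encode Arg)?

Position 1: none → 0 synonymous.
Position 2: none → 0 synonymous.
Position 3: CGU, CGA, CGG → 3 synonymous.
Total: 0 + 0 + 3 = 3.

3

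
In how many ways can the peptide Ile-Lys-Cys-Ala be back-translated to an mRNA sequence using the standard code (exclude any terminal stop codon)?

48

Ile: 3 codons.
Lys: 2 codons.
Cys: 2 codons.
Ala: 4 codons.
3 × 2 × 2 × 4 = 48.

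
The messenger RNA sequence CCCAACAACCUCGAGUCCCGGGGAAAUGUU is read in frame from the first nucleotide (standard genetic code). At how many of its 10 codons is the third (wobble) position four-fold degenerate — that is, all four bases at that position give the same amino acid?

6

Codon 1 CCC (Pro): third position 4-fold.
Codon 2 AAC (Asn): third position 2-fold.
Codon 3 AAC (Asn): third position 2-fold.
Codon 4 CUC (Leu): third position 4-fold.
Codon 5 GAG (Glu): third position 2-fold.
Codon 6 UCC (Ser): third position 4-fold.
Codon 7 CGG (Arg): third position 4-fold.
Codon 8 GGA (Gly): third position 4-fold.
Codon 9 AAU (Asn): third position 2-fold.
Codon 10 GUU (Val): third position 4-fold.
Four-fold degenerate third positions: 6.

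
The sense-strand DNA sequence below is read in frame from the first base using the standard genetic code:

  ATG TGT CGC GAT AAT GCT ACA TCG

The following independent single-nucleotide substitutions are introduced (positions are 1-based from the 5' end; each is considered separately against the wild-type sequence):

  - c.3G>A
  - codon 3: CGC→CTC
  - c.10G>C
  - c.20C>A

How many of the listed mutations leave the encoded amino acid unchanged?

Codon 1: ATG (Met) → ATA (Ile) — missense.
Codon 3: CGC (Arg) → CTC (Leu) — missense.
Codon 4: GAT (Asp) → CAT (His) — missense.
Codon 7: ACA (Thr) → AAA (Lys) — missense.
Synonymous: 0 of 4.

0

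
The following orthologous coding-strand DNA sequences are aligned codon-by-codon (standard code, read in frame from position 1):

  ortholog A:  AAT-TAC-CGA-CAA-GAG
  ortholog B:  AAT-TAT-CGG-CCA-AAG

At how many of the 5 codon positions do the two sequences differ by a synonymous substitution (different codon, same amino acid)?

2

Codon 1: AAT Asn / AAT Asn — identical.
Codon 2: TAC Tyr / TAT Tyr — synonymous.
Codon 3: CGA Arg / CGG Arg — synonymous.
Codon 4: CAA Gln / CCA Pro — nonsynonymous.
Codon 5: GAG Glu / AAG Lys — nonsynonymous.
Synonymous differences: 2.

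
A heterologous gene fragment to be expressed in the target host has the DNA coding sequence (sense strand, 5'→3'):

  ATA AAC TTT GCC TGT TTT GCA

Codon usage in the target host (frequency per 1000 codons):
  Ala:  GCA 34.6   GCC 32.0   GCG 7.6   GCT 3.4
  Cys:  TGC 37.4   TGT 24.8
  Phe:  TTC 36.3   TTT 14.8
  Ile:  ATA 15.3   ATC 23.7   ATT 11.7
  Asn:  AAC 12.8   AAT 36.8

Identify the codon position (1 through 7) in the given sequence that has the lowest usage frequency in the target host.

2

Codon 1 ATA (Ile): 15.3 per 1000.
Codon 2 AAC (Asn): 12.8 per 1000.
Codon 3 TTT (Phe): 14.8 per 1000.
Codon 4 GCC (Ala): 32.0 per 1000.
Codon 5 TGT (Cys): 24.8 per 1000.
Codon 6 TTT (Phe): 14.8 per 1000.
Codon 7 GCA (Ala): 34.6 per 1000.
Lowest frequency is 12.8 at codon 2.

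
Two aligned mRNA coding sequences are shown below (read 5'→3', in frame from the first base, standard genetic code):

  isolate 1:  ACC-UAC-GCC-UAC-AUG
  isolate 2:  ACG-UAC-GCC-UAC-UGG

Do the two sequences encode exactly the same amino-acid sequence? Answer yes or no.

Codon 1: ACC Thr / ACG Thr — synonymous.
Codon 2: UAC Tyr / UAC Tyr — identical.
Codon 3: GCC Ala / GCC Ala — identical.
Codon 4: UAC Tyr / UAC Tyr — identical.
Codon 5: AUG Met / UGG Trp — nonsynonymous.
Nonsynonymous differences: 1 → different protein.

no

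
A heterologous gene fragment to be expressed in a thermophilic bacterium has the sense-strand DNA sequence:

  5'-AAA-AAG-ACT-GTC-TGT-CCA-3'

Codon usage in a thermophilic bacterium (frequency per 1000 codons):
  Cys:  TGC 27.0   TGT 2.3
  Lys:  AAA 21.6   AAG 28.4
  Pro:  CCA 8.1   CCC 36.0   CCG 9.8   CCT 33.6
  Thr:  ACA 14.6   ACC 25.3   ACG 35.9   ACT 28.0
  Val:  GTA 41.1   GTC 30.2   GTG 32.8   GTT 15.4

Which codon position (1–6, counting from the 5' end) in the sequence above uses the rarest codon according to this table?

Codon 1 AAA (Lys): 21.6 per 1000.
Codon 2 AAG (Lys): 28.4 per 1000.
Codon 3 ACT (Thr): 28.0 per 1000.
Codon 4 GTC (Val): 30.2 per 1000.
Codon 5 TGT (Cys): 2.3 per 1000.
Codon 6 CCA (Pro): 8.1 per 1000.
Lowest frequency is 2.3 at codon 5.

5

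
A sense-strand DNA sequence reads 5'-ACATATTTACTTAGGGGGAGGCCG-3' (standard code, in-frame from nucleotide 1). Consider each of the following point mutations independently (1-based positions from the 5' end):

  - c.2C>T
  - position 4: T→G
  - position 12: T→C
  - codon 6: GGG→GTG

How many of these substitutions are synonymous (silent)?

1

Codon 1: ACA (Thr) → ATA (Ile) — missense.
Codon 2: TAT (Tyr) → GAT (Asp) — missense.
Codon 4: CTT (Leu) → CTC (Leu) — synonymous.
Codon 6: GGG (Gly) → GTG (Val) — missense.
Synonymous: 1 of 4.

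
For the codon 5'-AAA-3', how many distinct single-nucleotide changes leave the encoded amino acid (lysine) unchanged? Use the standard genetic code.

1

Position 1: none → 0 synonymous.
Position 2: none → 0 synonymous.
Position 3: AAG → 1 synonymous.
Total: 0 + 0 + 1 = 1.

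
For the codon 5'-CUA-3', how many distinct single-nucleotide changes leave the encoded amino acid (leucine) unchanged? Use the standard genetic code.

Position 1: UUA → 1 synonymous.
Position 2: none → 0 synonymous.
Position 3: CUU, CUC, CUG → 3 synonymous.
Total: 1 + 0 + 3 = 4.

4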